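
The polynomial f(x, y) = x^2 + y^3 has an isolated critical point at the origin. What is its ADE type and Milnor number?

The Hessian of f at 0 has rank 1. Corank 1: A-series; mu = 2 gives A_2.

Type A_{2}, Milnor number mu = 2.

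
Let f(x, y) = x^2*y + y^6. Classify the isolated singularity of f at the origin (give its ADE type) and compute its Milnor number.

Type D_7, Milnor number mu = 7.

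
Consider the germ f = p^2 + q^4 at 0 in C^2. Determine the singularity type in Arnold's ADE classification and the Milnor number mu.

Type A_{3}, Milnor number mu = 3.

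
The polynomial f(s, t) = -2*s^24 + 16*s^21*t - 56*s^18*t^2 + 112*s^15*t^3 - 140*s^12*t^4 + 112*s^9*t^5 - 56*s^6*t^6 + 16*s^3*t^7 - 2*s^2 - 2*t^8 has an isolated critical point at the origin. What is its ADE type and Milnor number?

Type A7, Milnor number mu = 7.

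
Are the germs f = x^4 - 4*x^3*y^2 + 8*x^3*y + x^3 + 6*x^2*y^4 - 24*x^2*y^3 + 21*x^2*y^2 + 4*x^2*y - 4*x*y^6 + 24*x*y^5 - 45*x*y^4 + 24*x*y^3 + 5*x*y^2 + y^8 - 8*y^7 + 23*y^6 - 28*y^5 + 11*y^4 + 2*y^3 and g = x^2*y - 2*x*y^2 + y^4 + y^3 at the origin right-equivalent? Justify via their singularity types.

The Hessian of f at 0 has rank 0. Corank 2; j^3 = (x + y)^2*(x + 2*y) has shape L^2 M (L != M), so D-series; mu = 5 gives D_5. The Hessian of g at 0 has rank 0. Corank 2; j^3 = y*(x - y)^2 has shape L^2 M (L != M), so D-series; mu = 5 gives D_5. Both have type D_5, hence right-equivalent.

Yes.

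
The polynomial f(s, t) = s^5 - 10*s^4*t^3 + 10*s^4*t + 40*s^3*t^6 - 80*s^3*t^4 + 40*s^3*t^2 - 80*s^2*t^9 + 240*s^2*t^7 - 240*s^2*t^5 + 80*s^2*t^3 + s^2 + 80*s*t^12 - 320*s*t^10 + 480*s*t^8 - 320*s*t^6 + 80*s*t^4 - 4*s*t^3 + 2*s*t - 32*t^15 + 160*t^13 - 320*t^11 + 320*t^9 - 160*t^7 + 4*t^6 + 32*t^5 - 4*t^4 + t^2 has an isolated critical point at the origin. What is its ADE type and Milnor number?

Type A_4, Milnor number mu = 4.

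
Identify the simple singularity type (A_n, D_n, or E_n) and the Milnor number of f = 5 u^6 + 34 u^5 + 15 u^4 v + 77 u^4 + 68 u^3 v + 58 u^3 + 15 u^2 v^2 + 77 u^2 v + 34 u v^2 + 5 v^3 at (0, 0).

The Hessian of f at 0 has rank 0. Corank 2; j^3 = (2*u + v)*(29*u^2 + 24*u*v + 5*v^2) splits into three distinct lines over C (the quadratic factor has nonzero discriminant), so D_4.

Type D_4, Milnor number mu = 4.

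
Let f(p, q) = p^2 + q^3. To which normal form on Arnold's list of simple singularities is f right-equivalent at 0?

A_{2}

The Hessian of f at 0 is [[2, 0], [0, 0]] with rank 1, so corank 1. A Groebner basis of the Jacobian ideal J(f) in C{p,q} is {q^2, p}; counting standard monomials gives mu = 2. Corank 1: A-series; mu = 2 gives A_2.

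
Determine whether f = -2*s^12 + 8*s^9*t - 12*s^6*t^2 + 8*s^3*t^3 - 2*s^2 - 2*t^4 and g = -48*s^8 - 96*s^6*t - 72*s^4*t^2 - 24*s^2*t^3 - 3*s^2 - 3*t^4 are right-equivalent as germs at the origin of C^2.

Yes.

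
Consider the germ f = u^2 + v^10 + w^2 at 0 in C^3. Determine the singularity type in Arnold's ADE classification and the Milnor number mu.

Type A_{9}, Milnor number mu = 9.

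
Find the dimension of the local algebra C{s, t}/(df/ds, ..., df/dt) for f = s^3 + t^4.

The Hessian of f at 0 is [[0, 0], [0, 0]] with rank 0, so corank 2. A Groebner basis of the Jacobian ideal J(f) in C{s,t} is {t^3, s^2}; counting standard monomials gives mu = 6. Corank 2; j^3 = s^3 is a perfect cube, so E-series; the 4-jet and mu = 6 give E_6.

6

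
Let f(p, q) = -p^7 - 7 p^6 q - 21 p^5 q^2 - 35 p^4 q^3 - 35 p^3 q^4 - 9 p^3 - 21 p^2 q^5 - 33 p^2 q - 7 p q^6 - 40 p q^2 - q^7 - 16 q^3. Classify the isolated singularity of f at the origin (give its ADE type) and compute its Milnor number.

Type D_{8}, Milnor number mu = 8.

The Hessian of f at 0 has rank 0. Corank 2; j^3 = -(p + q)*(3*p + 4*q)^2 has shape L^2 M (L != M), so D-series; mu = 8 gives D_8.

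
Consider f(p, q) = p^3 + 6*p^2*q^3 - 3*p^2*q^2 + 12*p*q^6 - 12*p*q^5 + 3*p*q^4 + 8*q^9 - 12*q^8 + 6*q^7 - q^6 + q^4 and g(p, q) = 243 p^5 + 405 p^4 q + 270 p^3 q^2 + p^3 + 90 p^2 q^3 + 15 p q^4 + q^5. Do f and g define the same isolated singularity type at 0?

No.

The Hessian of f at 0 has rank 0. Corank 2; j^3 = p^3 is a perfect cube, so E-series; the 4-jet and mu = 6 give E_6. The Hessian of g at 0 has rank 0. Corank 2; j^3 = p^3 is a perfect cube, so E-series; the 5-jet and mu = 8 give E_8. f is E_6 but g is E_8, hence not right-equivalent.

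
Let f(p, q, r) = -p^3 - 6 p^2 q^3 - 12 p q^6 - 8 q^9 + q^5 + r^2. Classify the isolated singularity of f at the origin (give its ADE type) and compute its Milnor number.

Type E_8, Milnor number mu = 8.

The Hessian of f at 0 is [[0, 0, 0], [0, 0, 0], [0, 0, 2]] with rank 1, so corank 2. A Groebner basis of the Jacobian ideal J(f) in C{p,q,r} is {p^2/4 + p*q^3, q^4, p^3, p^2*q, r}; counting standard monomials gives mu = 8. Corank 2; j^3 = -p^3 is a perfect cube, so E-series; the 5-jet and mu = 8 give E_8.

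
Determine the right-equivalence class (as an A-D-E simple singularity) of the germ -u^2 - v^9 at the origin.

The Hessian of f at 0 has rank 1. Corank 1: A-series; mu = 8 gives A_8.

A8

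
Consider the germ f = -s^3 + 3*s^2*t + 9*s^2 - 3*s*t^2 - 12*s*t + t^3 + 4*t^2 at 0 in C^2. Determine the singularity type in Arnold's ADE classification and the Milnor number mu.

Type A2, Milnor number mu = 2.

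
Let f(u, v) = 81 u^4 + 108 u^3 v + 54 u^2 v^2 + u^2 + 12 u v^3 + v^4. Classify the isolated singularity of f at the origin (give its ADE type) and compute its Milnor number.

Type A_{3}, Milnor number mu = 3.

The Hessian of f at 0 is [[2, 0], [0, 0]] with rank 1, so corank 1. A Groebner basis of the Jacobian ideal J(f) in C{u,v} is {v^3, u}; counting standard monomials gives mu = 3. Corank 1: A-series; mu = 3 gives A_3.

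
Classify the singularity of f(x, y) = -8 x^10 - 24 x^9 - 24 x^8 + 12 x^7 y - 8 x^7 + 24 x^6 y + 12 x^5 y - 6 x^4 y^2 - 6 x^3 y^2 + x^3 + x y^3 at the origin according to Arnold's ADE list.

E_{7}

The Hessian of f at 0 is [[0, 0], [0, 0]] with rank 0, so corank 2. A Groebner basis of the Jacobian ideal J(f) in C{x,y} is {x^3, x*y^2, 3*x^2 + y^3}; counting standard monomials gives mu = 7. Corank 2; j^3 = x^3 is a perfect cube, so E-series; the 4-jet and mu = 7 give E_7.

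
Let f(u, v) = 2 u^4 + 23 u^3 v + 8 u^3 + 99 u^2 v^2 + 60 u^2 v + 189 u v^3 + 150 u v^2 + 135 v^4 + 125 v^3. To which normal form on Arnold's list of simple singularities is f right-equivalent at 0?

The Hessian of f at 0 is [[0, 0], [0, 0]] with rank 0, so corank 2. A Groebner basis of the Jacobian ideal J(f) in C{u,v} is {768*u^2 + 3840*u*v + v^4 + 8*v^3 + 4800*v^2, u^3 + 660*u^2 + 3300*u*v + 45*v^3/2 + 4125*v^2, u^2*v - 168*u^2 - 840*u*v - 8*v^3 - 1050*v^2, 32*u^2 + u*v^2 + 160*u*v + 17*v^3/6 + 200*v^2}; counting standard monomials gives mu = 7. Corank 2; j^3 = (2*u + 5*v)^3 is a perfect cube, so E-series; the 4-jet and mu = 7 give E_7.

E7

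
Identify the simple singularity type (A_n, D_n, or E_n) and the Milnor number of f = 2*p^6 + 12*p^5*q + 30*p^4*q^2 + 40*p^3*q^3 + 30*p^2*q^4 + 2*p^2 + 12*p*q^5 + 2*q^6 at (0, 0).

Type A_5, Milnor number mu = 5.

The Hessian of f at 0 is [[4, 0], [0, 0]] with rank 1, so corank 1. A Groebner basis of the Jacobian ideal J(f) in C{p,q} is {q^5, p}; counting standard monomials gives mu = 5. Corank 1: A-series; mu = 5 gives A_5.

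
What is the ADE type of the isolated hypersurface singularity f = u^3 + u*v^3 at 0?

E_{7}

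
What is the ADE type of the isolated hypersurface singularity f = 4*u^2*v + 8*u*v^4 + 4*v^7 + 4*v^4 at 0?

D_{5}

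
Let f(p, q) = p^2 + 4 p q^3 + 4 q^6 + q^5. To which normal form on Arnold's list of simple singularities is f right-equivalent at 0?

A_4

The Hessian of f at 0 has rank 1. Corank 1: A-series; mu = 4 gives A_4.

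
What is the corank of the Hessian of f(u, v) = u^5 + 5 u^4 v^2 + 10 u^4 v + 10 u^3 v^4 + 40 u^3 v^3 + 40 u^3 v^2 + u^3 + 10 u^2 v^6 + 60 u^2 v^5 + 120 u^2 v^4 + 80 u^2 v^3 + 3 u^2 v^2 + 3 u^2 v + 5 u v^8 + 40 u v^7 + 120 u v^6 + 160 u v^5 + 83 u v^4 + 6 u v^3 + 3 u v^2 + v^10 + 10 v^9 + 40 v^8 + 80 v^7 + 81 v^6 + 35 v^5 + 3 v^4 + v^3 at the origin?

2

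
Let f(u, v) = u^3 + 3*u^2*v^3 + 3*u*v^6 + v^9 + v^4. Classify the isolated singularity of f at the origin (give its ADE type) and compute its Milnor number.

Type E_{6}, Milnor number mu = 6.

The Hessian of f at 0 has rank 0. Corank 2; j^3 = u^3 is a perfect cube, so E-series; the 4-jet and mu = 6 give E_6.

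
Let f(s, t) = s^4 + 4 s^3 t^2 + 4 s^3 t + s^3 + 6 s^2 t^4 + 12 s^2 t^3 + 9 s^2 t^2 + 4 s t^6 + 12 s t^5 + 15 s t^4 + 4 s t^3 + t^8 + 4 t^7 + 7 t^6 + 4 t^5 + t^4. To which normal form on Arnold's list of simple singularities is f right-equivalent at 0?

E_6

The Hessian of f at 0 has rank 0. Corank 2; j^3 = s^3 is a perfect cube, so E-series; the 4-jet and mu = 6 give E_6.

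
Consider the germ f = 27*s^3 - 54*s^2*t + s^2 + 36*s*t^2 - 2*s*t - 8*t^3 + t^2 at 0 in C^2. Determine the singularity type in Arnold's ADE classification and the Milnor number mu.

The Hessian of f at 0 is [[2, -2], [-2, 2]] with rank 1, so corank 1. A Groebner basis of the Jacobian ideal J(f) in C{s,t} is {t^2, s - t}; counting standard monomials gives mu = 2. Corank 1: A-series; mu = 2 gives A_2.

Type A_2, Milnor number mu = 2.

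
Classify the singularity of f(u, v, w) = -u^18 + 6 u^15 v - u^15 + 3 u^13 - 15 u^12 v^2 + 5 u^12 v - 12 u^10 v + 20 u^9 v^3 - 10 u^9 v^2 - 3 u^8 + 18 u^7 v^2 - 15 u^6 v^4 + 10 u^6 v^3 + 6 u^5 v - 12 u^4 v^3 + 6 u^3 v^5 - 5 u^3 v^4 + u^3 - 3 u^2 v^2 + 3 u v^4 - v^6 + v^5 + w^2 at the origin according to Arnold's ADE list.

The Hessian of f at 0 has rank 1. Corank 2; j^3 = u^3 is a perfect cube, so E-series; the 5-jet and mu = 8 give E_8.

E8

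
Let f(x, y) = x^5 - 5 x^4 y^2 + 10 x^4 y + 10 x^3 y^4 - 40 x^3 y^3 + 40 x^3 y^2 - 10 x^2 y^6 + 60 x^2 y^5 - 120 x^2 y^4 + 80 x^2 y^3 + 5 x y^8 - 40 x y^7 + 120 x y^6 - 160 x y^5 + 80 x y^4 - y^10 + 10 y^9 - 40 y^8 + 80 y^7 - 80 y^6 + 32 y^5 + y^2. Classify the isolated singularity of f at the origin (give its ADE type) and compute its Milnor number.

The Hessian of f at 0 is [[0, 0], [0, 2]] with rank 1, so corank 1. A Groebner basis of the Jacobian ideal J(f) in C{x,y} is {x^4, y}; counting standard monomials gives mu = 4. Corank 1: A-series; mu = 4 gives A_4.

Type A4, Milnor number mu = 4.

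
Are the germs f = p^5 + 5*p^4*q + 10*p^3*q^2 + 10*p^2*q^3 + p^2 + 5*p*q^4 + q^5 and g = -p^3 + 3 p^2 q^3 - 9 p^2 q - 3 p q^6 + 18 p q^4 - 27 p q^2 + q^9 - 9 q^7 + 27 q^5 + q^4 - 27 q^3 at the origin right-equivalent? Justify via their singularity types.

No.

The Hessian of f at 0 is [[2, 0], [0, 0]] with rank 1, so corank 1. A Groebner basis of the Jacobian ideal J(f) in C{p,q} is {q^4, p}; counting standard monomials gives mu = 4. Corank 1: A-series; mu = 4 gives A_4. The Hessian of g at 0 is [[0, 0], [0, 0]] with rank 0, so corank 2. A Groebner basis of the Jacobian ideal J(g) in C{p,q} is {q^3, p^2 + 6*p*q + 9*q^2}; counting standard monomials gives mu = 6. Corank 2; j^3 = -(p + 3*q)^3 is a perfect cube, so E-series; the 4-jet and mu = 6 give E_6. f is A_4 but g is E_6, hence not right-equivalent.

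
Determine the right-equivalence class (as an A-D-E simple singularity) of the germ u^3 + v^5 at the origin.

E8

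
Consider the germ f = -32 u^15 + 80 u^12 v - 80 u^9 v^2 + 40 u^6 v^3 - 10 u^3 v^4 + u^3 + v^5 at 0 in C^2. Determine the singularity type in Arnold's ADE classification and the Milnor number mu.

The Hessian of f at 0 has rank 0. Corank 2; j^3 = u^3 is a perfect cube, so E-series; the 5-jet and mu = 8 give E_8.

Type E_8, Milnor number mu = 8.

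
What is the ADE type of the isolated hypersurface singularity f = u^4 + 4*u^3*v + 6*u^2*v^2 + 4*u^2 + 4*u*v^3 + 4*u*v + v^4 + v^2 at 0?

A_3

The Hessian of f at 0 is [[8, 4], [4, 2]] with rank 1, so corank 1. A Groebner basis of the Jacobian ideal J(f) in C{u,v} is {v^3, u + v/2}; counting standard monomials gives mu = 3. Corank 1: A-series; mu = 3 gives A_3.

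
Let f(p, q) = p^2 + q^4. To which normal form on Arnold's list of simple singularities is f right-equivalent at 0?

A3

The Hessian of f at 0 has rank 1. Corank 1: A-series; mu = 3 gives A_3.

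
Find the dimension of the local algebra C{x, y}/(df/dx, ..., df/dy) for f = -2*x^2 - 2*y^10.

The Hessian of f at 0 has rank 1. Corank 1: A-series; mu = 9 gives A_9.

9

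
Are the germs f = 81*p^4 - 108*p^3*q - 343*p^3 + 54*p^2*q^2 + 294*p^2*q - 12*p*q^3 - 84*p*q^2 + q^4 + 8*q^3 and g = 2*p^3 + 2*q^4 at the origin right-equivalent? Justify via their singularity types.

Yes.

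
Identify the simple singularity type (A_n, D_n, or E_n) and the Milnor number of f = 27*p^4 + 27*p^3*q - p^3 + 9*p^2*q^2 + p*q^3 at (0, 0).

Type E7, Milnor number mu = 7.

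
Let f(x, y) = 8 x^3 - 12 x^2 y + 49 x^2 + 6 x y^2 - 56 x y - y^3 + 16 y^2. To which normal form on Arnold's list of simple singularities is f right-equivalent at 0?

The Hessian of f at 0 has rank 1. Corank 1: A-series; mu = 2 gives A_2.

A_2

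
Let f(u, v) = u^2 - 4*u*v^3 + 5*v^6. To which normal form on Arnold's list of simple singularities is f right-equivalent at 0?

A_{5}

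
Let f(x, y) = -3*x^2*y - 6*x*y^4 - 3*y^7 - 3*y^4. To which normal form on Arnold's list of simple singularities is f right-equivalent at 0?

D_{5}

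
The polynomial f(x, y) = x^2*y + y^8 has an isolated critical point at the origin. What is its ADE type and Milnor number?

Type D9, Milnor number mu = 9.

The Hessian of f at 0 has rank 0. Corank 2; j^3 = x^2*y has shape L^2 M (L != M), so D-series; mu = 9 gives D_9.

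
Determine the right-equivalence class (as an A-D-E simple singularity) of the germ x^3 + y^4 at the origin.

The Hessian of f at 0 has rank 0. Corank 2; j^3 = x^3 is a perfect cube, so E-series; the 4-jet and mu = 6 give E_6.

E_6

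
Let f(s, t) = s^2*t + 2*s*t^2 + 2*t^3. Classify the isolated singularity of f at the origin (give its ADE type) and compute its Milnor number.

Type D4, Milnor number mu = 4.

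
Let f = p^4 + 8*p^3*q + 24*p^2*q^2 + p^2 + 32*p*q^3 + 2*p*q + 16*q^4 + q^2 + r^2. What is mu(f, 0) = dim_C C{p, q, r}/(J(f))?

The Hessian of f at 0 has rank 2. Corank 1: A-series; mu = 3 gives A_3.

3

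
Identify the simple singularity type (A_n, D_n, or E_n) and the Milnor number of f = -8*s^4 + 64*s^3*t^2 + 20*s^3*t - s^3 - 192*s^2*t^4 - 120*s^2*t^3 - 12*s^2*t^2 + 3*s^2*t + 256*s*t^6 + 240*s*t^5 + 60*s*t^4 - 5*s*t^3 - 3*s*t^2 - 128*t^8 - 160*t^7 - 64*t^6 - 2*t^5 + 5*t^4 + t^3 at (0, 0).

The Hessian of f at 0 is [[0, 0], [0, 0]] with rank 0, so corank 2. A Groebner basis of the Jacobian ideal J(f) in C{s,t} is {-s^2/8 + s*t/4 + t^4 - t^3/24 - t^2/8, s^3 - 9*s^2/8 + 9*s*t/4 - 11*t^3/8 - 9*t^2/8, s^2*t - 19*s^2/24 + 19*s*t/12 - 91*t^3/72 - 19*t^2/24, -5*s^2/12 + s*t^2 + 5*s*t/6 - 41*t^3/36 - 5*t^2/12}; counting standard monomials gives mu = 7. Corank 2; j^3 = -(s - t)^3 is a perfect cube, so E-series; the 4-jet and mu = 7 give E_7.

Type E_{7}, Milnor number mu = 7.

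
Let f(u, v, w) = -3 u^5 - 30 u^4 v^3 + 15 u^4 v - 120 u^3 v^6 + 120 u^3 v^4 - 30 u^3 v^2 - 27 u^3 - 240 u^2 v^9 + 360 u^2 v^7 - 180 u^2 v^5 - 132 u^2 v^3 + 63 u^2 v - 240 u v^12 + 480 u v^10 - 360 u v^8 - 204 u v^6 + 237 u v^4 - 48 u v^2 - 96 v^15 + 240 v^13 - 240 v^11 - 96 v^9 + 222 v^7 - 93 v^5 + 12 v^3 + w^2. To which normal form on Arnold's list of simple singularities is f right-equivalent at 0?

D_6

The Hessian of f at 0 has rank 1. Corank 2; j^3 = -3*(u - v)*(3*u - 2*v)^2 has shape L^2 M (L != M), so D-series; mu = 6 gives D_6.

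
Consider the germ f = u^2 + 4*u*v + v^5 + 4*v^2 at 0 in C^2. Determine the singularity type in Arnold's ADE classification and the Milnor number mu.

Type A_{4}, Milnor number mu = 4.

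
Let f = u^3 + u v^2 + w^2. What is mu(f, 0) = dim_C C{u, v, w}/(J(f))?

The Hessian of f at 0 has rank 1. Corank 2; j^3 = u*(u^2 + v^2) splits into three distinct lines over C (the quadratic factor has nonzero discriminant), so D_4.

4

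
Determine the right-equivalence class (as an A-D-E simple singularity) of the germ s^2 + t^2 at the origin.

The Hessian of f at 0 has rank 2. Corank 0: nondegenerate Morse point, so A_1.

A_{1}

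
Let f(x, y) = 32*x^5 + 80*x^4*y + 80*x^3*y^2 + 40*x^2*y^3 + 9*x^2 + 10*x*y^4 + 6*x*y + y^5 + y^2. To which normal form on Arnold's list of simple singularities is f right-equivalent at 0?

The Hessian of f at 0 has rank 1. Corank 1: A-series; mu = 4 gives A_4.

A_4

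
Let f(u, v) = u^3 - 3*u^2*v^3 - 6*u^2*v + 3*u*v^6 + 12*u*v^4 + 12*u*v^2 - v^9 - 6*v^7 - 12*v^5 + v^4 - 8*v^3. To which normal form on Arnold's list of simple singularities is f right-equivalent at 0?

E_{6}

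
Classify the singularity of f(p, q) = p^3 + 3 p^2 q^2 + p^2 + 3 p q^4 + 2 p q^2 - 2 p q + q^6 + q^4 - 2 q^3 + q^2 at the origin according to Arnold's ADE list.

The Hessian of f at 0 has rank 1. Corank 1: A-series; mu = 2 gives A_2.

A_{2}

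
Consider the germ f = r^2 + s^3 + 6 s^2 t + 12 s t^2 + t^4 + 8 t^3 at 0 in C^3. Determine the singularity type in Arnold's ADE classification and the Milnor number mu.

Type E6, Milnor number mu = 6.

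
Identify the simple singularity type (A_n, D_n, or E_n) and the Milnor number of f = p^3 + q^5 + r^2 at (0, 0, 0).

The Hessian of f at 0 is [[0, 0, 0], [0, 0, 0], [0, 0, 2]] with rank 1, so corank 2. A Groebner basis of the Jacobian ideal J(f) in C{p,q,r} is {q^4, p^2, r}; counting standard monomials gives mu = 8. Corank 2; j^3 = p^3 is a perfect cube, so E-series; the 5-jet and mu = 8 give E_8.

Type E_{8}, Milnor number mu = 8.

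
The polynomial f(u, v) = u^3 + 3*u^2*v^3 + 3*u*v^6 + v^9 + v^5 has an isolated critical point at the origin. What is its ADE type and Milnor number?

The Hessian of f at 0 has rank 0. Corank 2; j^3 = u^3 is a perfect cube, so E-series; the 5-jet and mu = 8 give E_8.

Type E_{8}, Milnor number mu = 8.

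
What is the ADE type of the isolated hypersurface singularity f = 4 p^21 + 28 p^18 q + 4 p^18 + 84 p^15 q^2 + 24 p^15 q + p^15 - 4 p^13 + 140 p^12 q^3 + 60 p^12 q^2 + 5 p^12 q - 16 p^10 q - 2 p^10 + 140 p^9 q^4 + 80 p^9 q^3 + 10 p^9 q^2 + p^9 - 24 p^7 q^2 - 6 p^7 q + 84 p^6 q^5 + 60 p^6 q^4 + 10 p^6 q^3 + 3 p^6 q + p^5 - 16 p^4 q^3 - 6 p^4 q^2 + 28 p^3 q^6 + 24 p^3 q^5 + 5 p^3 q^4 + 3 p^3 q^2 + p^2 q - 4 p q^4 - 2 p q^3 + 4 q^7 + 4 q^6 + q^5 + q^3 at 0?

D_4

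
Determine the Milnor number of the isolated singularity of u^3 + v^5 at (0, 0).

8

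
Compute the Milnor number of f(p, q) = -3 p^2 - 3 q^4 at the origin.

The Hessian of f at 0 has rank 1. Corank 1: A-series; mu = 3 gives A_3.

3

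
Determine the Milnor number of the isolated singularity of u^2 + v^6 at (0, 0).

5

The Hessian of f at 0 is [[2, 0], [0, 0]] with rank 1, so corank 1. A Groebner basis of the Jacobian ideal J(f) in C{u,v} is {v^5, u}; counting standard monomials gives mu = 5. Corank 1: A-series; mu = 5 gives A_5.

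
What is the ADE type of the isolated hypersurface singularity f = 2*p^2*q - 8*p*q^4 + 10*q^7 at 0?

D8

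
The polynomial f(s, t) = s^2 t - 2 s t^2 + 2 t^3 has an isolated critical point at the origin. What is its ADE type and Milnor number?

Type D_{4}, Milnor number mu = 4.

The Hessian of f at 0 has rank 0. Corank 2; j^3 = t*(s^2 - 2*s*t + 2*t^2) splits into three distinct lines over C (the quadratic factor has nonzero discriminant), so D_4.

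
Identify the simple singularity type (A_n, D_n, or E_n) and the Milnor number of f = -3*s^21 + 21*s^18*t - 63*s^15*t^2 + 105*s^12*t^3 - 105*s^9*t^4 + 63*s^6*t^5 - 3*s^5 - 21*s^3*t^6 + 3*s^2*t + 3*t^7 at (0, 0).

Type D_{8}, Milnor number mu = 8.

The Hessian of f at 0 has rank 0. Corank 2; j^3 = 3*s^2*t has shape L^2 M (L != M), so D-series; mu = 8 gives D_8.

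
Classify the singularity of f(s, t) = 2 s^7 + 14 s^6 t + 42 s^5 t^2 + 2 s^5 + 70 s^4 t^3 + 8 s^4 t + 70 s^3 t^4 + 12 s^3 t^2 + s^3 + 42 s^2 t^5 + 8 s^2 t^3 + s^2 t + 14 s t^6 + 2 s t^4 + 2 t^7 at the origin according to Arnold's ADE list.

D8

The Hessian of f at 0 has rank 0. Corank 2; j^3 = s^2*(s + t) has shape L^2 M (L != M), so D-series; mu = 8 gives D_8.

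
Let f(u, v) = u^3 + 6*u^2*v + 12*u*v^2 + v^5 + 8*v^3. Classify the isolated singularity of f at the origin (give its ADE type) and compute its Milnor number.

Type E8, Milnor number mu = 8.

The Hessian of f at 0 has rank 0. Corank 2; j^3 = (u + 2*v)^3 is a perfect cube, so E-series; the 5-jet and mu = 8 give E_8.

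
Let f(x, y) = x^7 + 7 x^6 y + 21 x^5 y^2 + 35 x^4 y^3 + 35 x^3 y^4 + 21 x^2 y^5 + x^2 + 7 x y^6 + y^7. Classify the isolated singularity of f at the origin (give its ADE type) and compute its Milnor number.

The Hessian of f at 0 is [[2, 0], [0, 0]] with rank 1, so corank 1. A Groebner basis of the Jacobian ideal J(f) in C{x,y} is {y^6, x}; counting standard monomials gives mu = 6. Corank 1: A-series; mu = 6 gives A_6.

Type A_{6}, Milnor number mu = 6.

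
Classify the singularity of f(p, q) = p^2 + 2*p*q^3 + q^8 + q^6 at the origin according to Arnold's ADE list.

A_7

The Hessian of f at 0 has rank 1. Corank 1: A-series; mu = 7 gives A_7.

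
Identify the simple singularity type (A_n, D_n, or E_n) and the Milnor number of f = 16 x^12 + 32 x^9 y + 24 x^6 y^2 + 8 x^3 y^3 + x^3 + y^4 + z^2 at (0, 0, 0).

Type E_{6}, Milnor number mu = 6.

The Hessian of f at 0 is [[0, 0, 0], [0, 0, 0], [0, 0, 2]] with rank 1, so corank 2. A Groebner basis of the Jacobian ideal J(f) in C{x,y,z} is {y^3, x^2, z}; counting standard monomials gives mu = 6. Corank 2; j^3 = x^3 is a perfect cube, so E-series; the 4-jet and mu = 6 give E_6.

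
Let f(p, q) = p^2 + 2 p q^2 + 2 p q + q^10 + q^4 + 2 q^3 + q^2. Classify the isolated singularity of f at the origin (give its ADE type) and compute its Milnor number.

Type A_9, Milnor number mu = 9.

The Hessian of f at 0 is [[2, 2], [2, 2]] with rank 1, so corank 1. A Groebner basis of the Jacobian ideal J(f) in C{p,q} is {p^5 + 10*p^4 + 30*p^3*q - 35*p^3 - 54*p^2*q + 23*p^2 + 27*p*q - 4*p - 4*q, p^4*q - 4*p^4 - 10*p^3*q + 10*p^3 + 15*p^2*q - 6*p^2 - 7*p*q + p + q, p + q^2 + q}; counting standard monomials gives mu = 9. Corank 1: A-series; mu = 9 gives A_9.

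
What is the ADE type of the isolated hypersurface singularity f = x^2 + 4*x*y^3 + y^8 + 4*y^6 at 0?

A7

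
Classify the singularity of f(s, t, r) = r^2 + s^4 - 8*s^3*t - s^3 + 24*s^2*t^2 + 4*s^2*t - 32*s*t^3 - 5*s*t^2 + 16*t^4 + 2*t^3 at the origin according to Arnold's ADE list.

The Hessian of f at 0 is [[0, 0, 0], [0, 0, 0], [0, 0, 2]] with rank 1, so corank 2. A Groebner basis of the Jacobian ideal J(f) in C{s,t,r} is {s*t^2 + s*t/4 - t^2/4, s*t/4 + t^3 - t^2/4, s^2 - 3*s*t + 2*t^2, r}; counting standard monomials gives mu = 5. Corank 2; j^3 = -(s - 2*t)*(s - t)^2 has shape L^2 M (L != M), so D-series; mu = 5 gives D_5.

D_{5}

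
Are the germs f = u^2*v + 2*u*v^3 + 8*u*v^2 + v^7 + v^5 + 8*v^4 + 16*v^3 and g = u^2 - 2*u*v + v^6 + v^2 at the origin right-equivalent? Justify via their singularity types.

No.

The Hessian of f at 0 has rank 0. Corank 2; j^3 = v*(u + 4*v)^2 has shape L^2 M (L != M), so D-series; mu = 8 gives D_8. The Hessian of g at 0 has rank 1. Corank 1: A-series; mu = 5 gives A_5. f is D_8 but g is A_5, hence not right-equivalent.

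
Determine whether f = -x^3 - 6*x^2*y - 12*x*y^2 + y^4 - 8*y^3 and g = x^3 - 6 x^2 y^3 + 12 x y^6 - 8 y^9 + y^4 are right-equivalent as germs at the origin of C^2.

The Hessian of f at 0 has rank 0. Corank 2; j^3 = -(x + 2*y)^3 is a perfect cube, so E-series; the 4-jet and mu = 6 give E_6. The Hessian of g at 0 has rank 0. Corank 2; j^3 = x^3 is a perfect cube, so E-series; the 4-jet and mu = 6 give E_6. Both have type E_6, hence right-equivalent.

Yes.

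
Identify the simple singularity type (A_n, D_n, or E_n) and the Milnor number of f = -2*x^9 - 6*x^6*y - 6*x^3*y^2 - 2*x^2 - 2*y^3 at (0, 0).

Type A2, Milnor number mu = 2.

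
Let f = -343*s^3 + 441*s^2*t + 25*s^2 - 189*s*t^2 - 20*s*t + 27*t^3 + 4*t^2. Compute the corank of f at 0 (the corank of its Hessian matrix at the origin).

1

The Hessian at 0 is [[50, -20], [-20, 8]] of rank 1; hence corank 1.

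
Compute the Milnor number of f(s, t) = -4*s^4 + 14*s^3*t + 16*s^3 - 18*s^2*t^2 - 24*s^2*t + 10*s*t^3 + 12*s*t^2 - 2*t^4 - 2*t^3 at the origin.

7

The Hessian of f at 0 has rank 0. Corank 2; j^3 = 2*(2*s - t)^3 is a perfect cube, so E-series; the 4-jet and mu = 7 give E_7.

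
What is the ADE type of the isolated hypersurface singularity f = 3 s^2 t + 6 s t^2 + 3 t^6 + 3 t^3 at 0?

D_{7}

The Hessian of f at 0 is [[0, 0], [0, 0]] with rank 0, so corank 2. A Groebner basis of the Jacobian ideal J(f) in C{s,t} is {s^2/6 + t^5 - t^2/6, s^3 + t^3, s*t + t^2}; counting standard monomials gives mu = 7. Corank 2; j^3 = 3*t*(s + t)^2 has shape L^2 M (L != M), so D-series; mu = 7 gives D_7.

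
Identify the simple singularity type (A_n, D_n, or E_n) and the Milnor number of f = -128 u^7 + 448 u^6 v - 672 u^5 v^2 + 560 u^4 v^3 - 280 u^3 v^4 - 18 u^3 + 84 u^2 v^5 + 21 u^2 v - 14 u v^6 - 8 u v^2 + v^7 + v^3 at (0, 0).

The Hessian of f at 0 has rank 0. Corank 2; j^3 = -(2*u - v)*(3*u - v)^2 has shape L^2 M (L != M), so D-series; mu = 8 gives D_8.

Type D_{8}, Milnor number mu = 8.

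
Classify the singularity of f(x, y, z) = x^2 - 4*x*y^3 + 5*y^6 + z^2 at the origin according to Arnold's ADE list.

A_5

The Hessian of f at 0 is [[2, 0, 0], [0, 0, 0], [0, 0, 2]] with rank 2, so corank 1. A Groebner basis of the Jacobian ideal J(f) in C{x,y,z} is {x*y^2, -x/2 + y^3, x^2, z}; counting standard monomials gives mu = 5. Corank 1: A-series; mu = 5 gives A_5.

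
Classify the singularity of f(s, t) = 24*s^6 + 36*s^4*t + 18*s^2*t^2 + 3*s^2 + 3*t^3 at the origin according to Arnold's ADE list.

A_{2}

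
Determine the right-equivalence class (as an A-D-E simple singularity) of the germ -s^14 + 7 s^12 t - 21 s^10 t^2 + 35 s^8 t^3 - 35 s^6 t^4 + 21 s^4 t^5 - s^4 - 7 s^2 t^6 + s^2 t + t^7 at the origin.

D_{8}

The Hessian of f at 0 has rank 0. Corank 2; j^3 = s^2*t has shape L^2 M (L != M), so D-series; mu = 8 gives D_8.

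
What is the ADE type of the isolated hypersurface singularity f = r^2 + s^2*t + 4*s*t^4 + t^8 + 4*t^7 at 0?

D_{9}

The Hessian of f at 0 is [[0, 0, 0], [0, 0, 0], [0, 0, 2]] with rank 1, so corank 2. A Groebner basis of the Jacobian ideal J(f) in C{s,t,r} is {s^2*t^2, s^2*t + s^2/2 + s*t^3, s*t/2 + t^4, s^3, r}; counting standard monomials gives mu = 9. Corank 2; j^3 = s^2*t has shape L^2 M (L != M), so D-series; mu = 9 gives D_9.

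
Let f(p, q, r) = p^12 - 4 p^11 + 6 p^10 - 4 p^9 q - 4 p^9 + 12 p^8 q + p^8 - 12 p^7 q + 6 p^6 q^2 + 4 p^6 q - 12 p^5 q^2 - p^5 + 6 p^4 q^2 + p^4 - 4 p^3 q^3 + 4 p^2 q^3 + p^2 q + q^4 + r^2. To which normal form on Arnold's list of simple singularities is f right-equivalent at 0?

The Hessian of f at 0 is [[0, 0, 0], [0, 0, 0], [0, 0, 2]] with rank 1, so corank 2. A Groebner basis of the Jacobian ideal J(f) in C{p,q,r} is {p^3, p^2/4 + q^3, p*q, r}; counting standard monomials gives mu = 5. Corank 2; j^3 = p^2*q has shape L^2 M (L != M), so D-series; mu = 5 gives D_5.

D_{5}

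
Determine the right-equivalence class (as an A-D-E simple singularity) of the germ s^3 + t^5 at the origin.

E_8

The Hessian of f at 0 is [[0, 0], [0, 0]] with rank 0, so corank 2. A Groebner basis of the Jacobian ideal J(f) in C{s,t} is {t^4, s^2}; counting standard monomials gives mu = 8. Corank 2; j^3 = s^3 is a perfect cube, so E-series; the 5-jet and mu = 8 give E_8.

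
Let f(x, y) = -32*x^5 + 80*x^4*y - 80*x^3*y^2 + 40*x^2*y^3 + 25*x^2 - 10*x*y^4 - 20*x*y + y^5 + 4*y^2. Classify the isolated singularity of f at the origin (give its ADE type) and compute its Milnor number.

Type A_{4}, Milnor number mu = 4.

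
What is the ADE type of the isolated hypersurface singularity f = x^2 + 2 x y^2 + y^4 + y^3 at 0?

A2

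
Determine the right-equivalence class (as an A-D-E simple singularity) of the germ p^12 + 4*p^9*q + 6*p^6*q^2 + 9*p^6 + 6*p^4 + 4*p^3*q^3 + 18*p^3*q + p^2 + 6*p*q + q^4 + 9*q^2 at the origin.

The Hessian of f at 0 is [[2, 6], [6, 18]] with rank 1, so corank 1. A Groebner basis of the Jacobian ideal J(f) in C{p,q} is {q^3, p + 3*q}; counting standard monomials gives mu = 3. Corank 1: A-series; mu = 3 gives A_3.

A3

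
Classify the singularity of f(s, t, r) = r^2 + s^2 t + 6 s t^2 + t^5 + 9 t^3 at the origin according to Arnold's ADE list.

The Hessian of f at 0 has rank 1. Corank 2; j^3 = t*(s + 3*t)^2 has shape L^2 M (L != M), so D-series; mu = 6 gives D_6.

D_{6}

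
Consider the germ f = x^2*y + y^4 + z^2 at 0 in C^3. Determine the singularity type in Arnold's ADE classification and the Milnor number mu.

The Hessian of f at 0 is [[0, 0, 0], [0, 0, 0], [0, 0, 2]] with rank 1, so corank 2. A Groebner basis of the Jacobian ideal J(f) in C{x,y,z} is {x^3, x^2/4 + y^3, x*y, z}; counting standard monomials gives mu = 5. Corank 2; j^3 = x^2*y has shape L^2 M (L != M), so D-series; mu = 5 gives D_5.

Type D_{5}, Milnor number mu = 5.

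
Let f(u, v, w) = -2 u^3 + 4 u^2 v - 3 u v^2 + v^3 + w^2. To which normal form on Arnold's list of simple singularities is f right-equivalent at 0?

D_4

The Hessian of f at 0 has rank 1. Corank 2; j^3 = -(u - v)*(2*u^2 - 2*u*v + v^2) splits into three distinct lines over C (the quadratic factor has nonzero discriminant), so D_4.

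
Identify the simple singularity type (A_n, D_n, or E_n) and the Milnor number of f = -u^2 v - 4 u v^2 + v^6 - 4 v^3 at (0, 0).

Type D_{7}, Milnor number mu = 7.

The Hessian of f at 0 has rank 0. Corank 2; j^3 = -v*(u + 2*v)^2 has shape L^2 M (L != M), so D-series; mu = 7 gives D_7.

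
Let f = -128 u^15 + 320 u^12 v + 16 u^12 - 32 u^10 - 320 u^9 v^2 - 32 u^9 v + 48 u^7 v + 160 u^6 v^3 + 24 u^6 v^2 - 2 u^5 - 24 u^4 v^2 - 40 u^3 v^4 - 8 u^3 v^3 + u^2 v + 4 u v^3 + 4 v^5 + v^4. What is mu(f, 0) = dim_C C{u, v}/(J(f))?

5

The Hessian of f at 0 is [[0, 0], [0, 0]] with rank 0, so corank 2. A Groebner basis of the Jacobian ideal J(f) in C{u,v} is {u*v^2, u*v/2 + v^3, u^2 - 2*u*v}; counting standard monomials gives mu = 5. Corank 2; j^3 = u^2*v has shape L^2 M (L != M), so D-series; mu = 5 gives D_5.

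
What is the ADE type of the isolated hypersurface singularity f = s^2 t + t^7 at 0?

D_8

The Hessian of f at 0 has rank 0. Corank 2; j^3 = s^2*t has shape L^2 M (L != M), so D-series; mu = 8 gives D_8.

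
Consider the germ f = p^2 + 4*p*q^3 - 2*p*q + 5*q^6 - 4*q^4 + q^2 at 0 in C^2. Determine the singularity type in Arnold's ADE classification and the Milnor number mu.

Type A_{5}, Milnor number mu = 5.

The Hessian of f at 0 is [[2, -2], [-2, 2]] with rank 1, so corank 1. A Groebner basis of the Jacobian ideal J(f) in C{p,q} is {p*q^2 + p/2 - q/2, p/2 + q^3 - q/2, p^2 - 2*p*q + q^2}; counting standard monomials gives mu = 5. Corank 1: A-series; mu = 5 gives A_5.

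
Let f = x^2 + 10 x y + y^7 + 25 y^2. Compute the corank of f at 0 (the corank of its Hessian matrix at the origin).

Hessian at 0 has rank 1.

1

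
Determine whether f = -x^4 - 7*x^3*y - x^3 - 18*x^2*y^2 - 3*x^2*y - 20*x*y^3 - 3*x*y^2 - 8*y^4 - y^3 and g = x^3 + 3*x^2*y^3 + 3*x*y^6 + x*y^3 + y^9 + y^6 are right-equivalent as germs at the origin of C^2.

Yes.

The Hessian of f at 0 is [[0, 0], [0, 0]] with rank 0, so corank 2. A Groebner basis of the Jacobian ideal J(f) in C{x,y} is {3*x^2 + 6*x*y + y^4 + y^3 + 3*y^2, x^3 + 9*x^2 + 18*x*y + 4*y^3 + 9*y^2, x^2*y - 5*x^2 - 10*x*y - 8*y^3/3 - 5*y^2, 2*x^2 + x*y^2 + 4*x*y + 5*y^3/3 + 2*y^2}; counting standard monomials gives mu = 7. Corank 2; j^3 = -(x + y)^3 is a perfect cube, so E-series; the 4-jet and mu = 7 give E_7. The Hessian of g at 0 is [[0, 0], [0, 0]] with rank 0, so corank 2. A Groebner basis of the Jacobian ideal J(g) in C{x,y} is {x^3, x*y^2, 3*x^2 + y^3}; counting standard monomials gives mu = 7. Corank 2; j^3 = x^3 is a perfect cube, so E-series; the 4-jet and mu = 7 give E_7. Both have type E_7, hence right-equivalent.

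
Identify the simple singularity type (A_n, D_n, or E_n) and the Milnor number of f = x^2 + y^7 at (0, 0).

Type A6, Milnor number mu = 6.

The Hessian of f at 0 has rank 1. Corank 1: A-series; mu = 6 gives A_6.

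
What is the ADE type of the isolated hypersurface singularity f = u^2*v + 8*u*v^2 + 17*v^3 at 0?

D_4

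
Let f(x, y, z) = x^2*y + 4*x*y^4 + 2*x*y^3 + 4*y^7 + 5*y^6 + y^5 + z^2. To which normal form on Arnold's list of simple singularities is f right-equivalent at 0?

The Hessian of f at 0 has rank 1. Corank 2; j^3 = x^2*y has shape L^2 M (L != M), so D-series; mu = 7 gives D_7.

D7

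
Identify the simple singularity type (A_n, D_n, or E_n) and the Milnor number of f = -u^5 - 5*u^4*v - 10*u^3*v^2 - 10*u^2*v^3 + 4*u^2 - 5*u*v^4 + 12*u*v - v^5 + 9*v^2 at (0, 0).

The Hessian of f at 0 has rank 1. Corank 1: A-series; mu = 4 gives A_4.

Type A_{4}, Milnor number mu = 4.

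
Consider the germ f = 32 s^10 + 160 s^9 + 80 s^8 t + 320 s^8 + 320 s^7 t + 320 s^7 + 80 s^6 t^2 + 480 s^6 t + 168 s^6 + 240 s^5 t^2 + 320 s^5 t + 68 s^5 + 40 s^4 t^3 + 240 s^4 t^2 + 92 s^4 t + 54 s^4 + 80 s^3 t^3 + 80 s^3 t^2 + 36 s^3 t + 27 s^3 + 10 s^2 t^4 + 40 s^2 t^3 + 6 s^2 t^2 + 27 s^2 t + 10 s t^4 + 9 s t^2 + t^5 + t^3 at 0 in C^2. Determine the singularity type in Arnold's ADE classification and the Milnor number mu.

Type E_{8}, Milnor number mu = 8.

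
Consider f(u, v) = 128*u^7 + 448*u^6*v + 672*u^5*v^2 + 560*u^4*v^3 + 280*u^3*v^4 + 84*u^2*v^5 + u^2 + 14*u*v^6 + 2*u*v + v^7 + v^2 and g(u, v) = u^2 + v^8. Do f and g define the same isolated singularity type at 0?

The Hessian of f at 0 has rank 1. Corank 1: A-series; mu = 6 gives A_6. The Hessian of g at 0 has rank 1. Corank 1: A-series; mu = 7 gives A_7. f is A_6 but g is A_7, hence not right-equivalent.

No.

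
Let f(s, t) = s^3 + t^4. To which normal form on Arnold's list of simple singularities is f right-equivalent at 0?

The Hessian of f at 0 is [[0, 0], [0, 0]] with rank 0, so corank 2. A Groebner basis of the Jacobian ideal J(f) in C{s,t} is {t^3, s^2}; counting standard monomials gives mu = 6. Corank 2; j^3 = s^3 is a perfect cube, so E-series; the 4-jet and mu = 6 give E_6.

E_6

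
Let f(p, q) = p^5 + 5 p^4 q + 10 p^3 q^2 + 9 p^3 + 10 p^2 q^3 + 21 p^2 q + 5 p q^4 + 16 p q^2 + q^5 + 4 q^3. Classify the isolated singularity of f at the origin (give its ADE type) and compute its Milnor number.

Type D6, Milnor number mu = 6.

The Hessian of f at 0 has rank 0. Corank 2; j^3 = (p + q)*(3*p + 2*q)^2 has shape L^2 M (L != M), so D-series; mu = 6 gives D_6.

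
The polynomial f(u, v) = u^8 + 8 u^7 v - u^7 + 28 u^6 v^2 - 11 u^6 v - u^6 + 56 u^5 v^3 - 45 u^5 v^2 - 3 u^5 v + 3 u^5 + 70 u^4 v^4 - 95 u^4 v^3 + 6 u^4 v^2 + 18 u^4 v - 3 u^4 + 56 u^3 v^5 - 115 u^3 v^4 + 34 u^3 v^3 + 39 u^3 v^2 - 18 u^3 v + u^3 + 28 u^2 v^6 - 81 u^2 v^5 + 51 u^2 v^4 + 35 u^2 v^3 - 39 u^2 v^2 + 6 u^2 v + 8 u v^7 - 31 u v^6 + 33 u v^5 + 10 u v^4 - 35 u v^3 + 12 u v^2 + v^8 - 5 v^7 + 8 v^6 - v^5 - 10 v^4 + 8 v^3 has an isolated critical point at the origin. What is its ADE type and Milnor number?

Type E_{7}, Milnor number mu = 7.

The Hessian of f at 0 is [[0, 0], [0, 0]] with rank 0, so corank 2. A Groebner basis of the Jacobian ideal J(f) in C{u,v} is {-3*u^2/10 - 6*u*v/5 + v^4 - v^3/10 - 6*v^2/5, u^3 - 21*u^2/5 - 84*u*v/5 + 33*v^3/5 - 84*v^2/5, u^2*v + 13*u^2/10 + 26*u*v/5 - 107*v^3/30 + 26*v^2/5, -3*u^2/10 + u*v^2 - 6*u*v/5 + 19*v^3/10 - 6*v^2/5}; counting standard monomials gives mu = 7. Corank 2; j^3 = (u + 2*v)^3 is a perfect cube, so E-series; the 4-jet and mu = 7 give E_7.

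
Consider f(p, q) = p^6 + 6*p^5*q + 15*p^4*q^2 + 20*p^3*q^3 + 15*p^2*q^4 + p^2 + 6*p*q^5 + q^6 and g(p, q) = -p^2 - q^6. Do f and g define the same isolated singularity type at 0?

Yes.

The Hessian of f at 0 has rank 1. Corank 1: A-series; mu = 5 gives A_5. The Hessian of g at 0 has rank 1. Corank 1: A-series; mu = 5 gives A_5. Both have type A_5, hence right-equivalent.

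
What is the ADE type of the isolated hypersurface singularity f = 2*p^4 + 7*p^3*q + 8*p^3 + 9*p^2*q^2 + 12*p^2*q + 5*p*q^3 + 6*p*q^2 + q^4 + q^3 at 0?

The Hessian of f at 0 has rank 0. Corank 2; j^3 = (2*p + q)^3 is a perfect cube, so E-series; the 4-jet and mu = 7 give E_7.

E7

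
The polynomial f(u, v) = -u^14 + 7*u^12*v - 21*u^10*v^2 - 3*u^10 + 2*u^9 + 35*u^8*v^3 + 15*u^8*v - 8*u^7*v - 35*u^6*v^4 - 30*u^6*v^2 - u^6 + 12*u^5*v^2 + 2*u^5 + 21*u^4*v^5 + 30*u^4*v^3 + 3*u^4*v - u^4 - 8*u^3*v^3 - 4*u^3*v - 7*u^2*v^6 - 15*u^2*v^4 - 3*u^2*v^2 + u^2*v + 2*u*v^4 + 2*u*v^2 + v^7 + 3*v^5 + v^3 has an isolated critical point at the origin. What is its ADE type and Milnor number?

The Hessian of f at 0 has rank 0. Corank 2; j^3 = v*(u + v)^2 has shape L^2 M (L != M), so D-series; mu = 6 gives D_6.

Type D6, Milnor number mu = 6.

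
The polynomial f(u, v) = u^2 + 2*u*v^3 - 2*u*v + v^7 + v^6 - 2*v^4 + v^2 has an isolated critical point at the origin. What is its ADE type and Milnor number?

The Hessian of f at 0 has rank 1. Corank 1: A-series; mu = 6 gives A_6.

Type A_{6}, Milnor number mu = 6.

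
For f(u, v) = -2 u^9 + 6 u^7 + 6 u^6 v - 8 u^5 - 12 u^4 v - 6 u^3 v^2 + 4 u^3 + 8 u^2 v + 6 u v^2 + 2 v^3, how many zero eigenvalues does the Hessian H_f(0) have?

The Hessian at 0 is [[0, 0], [0, 0]] of rank 0; hence corank 2.

2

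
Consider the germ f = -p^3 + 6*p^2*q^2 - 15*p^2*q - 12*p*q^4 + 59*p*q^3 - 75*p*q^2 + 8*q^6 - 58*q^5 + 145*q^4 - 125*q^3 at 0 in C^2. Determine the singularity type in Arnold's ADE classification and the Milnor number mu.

Type E7, Milnor number mu = 7.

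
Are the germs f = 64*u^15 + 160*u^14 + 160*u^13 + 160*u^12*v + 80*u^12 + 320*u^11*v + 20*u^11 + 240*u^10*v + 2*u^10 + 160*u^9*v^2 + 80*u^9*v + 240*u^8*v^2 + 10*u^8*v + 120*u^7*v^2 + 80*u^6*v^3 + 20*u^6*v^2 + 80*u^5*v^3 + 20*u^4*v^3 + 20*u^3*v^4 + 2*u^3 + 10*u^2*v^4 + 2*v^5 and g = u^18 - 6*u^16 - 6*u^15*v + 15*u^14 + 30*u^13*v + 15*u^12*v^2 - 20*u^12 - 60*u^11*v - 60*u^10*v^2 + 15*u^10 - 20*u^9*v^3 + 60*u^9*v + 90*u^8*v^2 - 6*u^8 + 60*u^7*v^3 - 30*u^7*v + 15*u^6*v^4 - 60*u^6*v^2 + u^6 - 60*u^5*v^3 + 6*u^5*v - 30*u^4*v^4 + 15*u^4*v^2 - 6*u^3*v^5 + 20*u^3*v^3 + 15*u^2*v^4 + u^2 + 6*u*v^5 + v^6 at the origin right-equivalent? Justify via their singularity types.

No.

The Hessian of f at 0 has rank 0. Corank 2; j^3 = 2*u^3 is a perfect cube, so E-series; the 5-jet and mu = 8 give E_8. The Hessian of g at 0 has rank 1. Corank 1: A-series; mu = 5 gives A_5. f is E_8 but g is A_5, hence not right-equivalent.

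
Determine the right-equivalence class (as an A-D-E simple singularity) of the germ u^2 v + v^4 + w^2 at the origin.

The Hessian of f at 0 has rank 1. Corank 2; j^3 = u^2*v has shape L^2 M (L != M), so D-series; mu = 5 gives D_5.

D5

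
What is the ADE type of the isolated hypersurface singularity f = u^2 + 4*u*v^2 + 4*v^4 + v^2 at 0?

A_{1}

The Hessian of f at 0 has rank 2. Corank 0: nondegenerate Morse point, so A_1.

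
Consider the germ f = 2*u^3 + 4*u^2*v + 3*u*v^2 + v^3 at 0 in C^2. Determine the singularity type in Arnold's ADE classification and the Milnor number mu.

Type D_4, Milnor number mu = 4.

The Hessian of f at 0 has rank 0. Corank 2; j^3 = (u + v)*(2*u^2 + 2*u*v + v^2) splits into three distinct lines over C (the quadratic factor has nonzero discriminant), so D_4.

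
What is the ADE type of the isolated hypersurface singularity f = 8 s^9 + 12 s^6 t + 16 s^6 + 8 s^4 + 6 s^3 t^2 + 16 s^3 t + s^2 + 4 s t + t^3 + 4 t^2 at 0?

A_2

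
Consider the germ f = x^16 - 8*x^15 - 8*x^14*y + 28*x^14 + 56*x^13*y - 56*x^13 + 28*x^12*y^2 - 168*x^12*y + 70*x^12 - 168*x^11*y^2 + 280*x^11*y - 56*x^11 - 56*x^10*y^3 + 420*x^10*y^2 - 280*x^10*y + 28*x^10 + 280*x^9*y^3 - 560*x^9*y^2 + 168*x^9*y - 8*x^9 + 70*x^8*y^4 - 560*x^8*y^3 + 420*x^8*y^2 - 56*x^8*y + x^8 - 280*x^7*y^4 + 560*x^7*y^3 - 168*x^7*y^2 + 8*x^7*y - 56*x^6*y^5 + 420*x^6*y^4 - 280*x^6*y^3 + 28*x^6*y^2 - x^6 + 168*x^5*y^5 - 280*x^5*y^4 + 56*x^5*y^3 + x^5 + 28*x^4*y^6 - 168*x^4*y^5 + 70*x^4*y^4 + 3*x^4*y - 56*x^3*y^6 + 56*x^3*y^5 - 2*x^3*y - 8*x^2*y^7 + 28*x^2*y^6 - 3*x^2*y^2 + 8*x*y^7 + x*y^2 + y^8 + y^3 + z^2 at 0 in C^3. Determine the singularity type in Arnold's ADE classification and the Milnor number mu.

Type D_9, Milnor number mu = 9.

The Hessian of f at 0 has rank 1. Corank 2; j^3 = y^2*(x + y) has shape L^2 M (L != M), so D-series; mu = 9 gives D_9.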